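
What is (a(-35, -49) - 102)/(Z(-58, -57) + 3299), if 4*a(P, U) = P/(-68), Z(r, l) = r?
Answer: -27709/881552 ≈ -0.031432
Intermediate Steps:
a(P, U) = -P/272 (a(P, U) = (P/(-68))/4 = (P*(-1/68))/4 = (-P/68)/4 = -P/272)
(a(-35, -49) - 102)/(Z(-58, -57) + 3299) = (-1/272*(-35) - 102)/(-58 + 3299) = (35/272 - 102)/3241 = -27709/272*1/3241 = -27709/881552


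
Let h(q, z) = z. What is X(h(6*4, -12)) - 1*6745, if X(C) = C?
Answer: -6757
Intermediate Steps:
X(h(6*4, -12)) - 1*6745 = -12 - 1*6745 = -12 - 6745 = -6757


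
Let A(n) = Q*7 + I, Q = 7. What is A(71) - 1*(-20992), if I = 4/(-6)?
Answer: 63121/3 ≈ 21040.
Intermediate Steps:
I = -⅔ (I = 4*(-⅙) = -⅔ ≈ -0.66667)
A(n) = 145/3 (A(n) = 7*7 - ⅔ = 49 - ⅔ = 145/3)
A(71) - 1*(-20992) = 145/3 - 1*(-20992) = 145/3 + 20992 = 63121/3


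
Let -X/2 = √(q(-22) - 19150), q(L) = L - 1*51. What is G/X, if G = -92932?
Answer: -46466*I*√19223/19223 ≈ -335.14*I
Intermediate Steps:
q(L) = -51 + L (q(L) = L - 51 = -51 + L)
X = -2*I*√19223 (X = -2*√((-51 - 22) - 19150) = -2*√(-73 - 19150) = -2*I*√19223 ≈ -277.29*I)
G/X = -92932*I*√19223/38446 = -46466*I*√19223/19223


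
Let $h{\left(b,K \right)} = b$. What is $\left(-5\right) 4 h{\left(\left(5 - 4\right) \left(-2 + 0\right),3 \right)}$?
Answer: $40$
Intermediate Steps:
$\left(-5\right) 4 h{\left(\left(5 - 4\right) \left(-2 + 0\right),3 \right)} = \left(-5\right) 4 \left(5 - 4\right) \left(-2 + 0\right) = - 20 \cdot 1 \left(-2\right) = \left(-20\right) \left(-2\right) = 40$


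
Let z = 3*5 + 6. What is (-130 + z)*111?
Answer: -12099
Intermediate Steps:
z = 21 (z = 15 + 6 = 21)
(-130 + z)*111 = (-130 + 21)*111 = -109*111 = -12099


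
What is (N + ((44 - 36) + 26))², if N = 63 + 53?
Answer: 22500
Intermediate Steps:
N = 116
(N + ((44 - 36) + 26))² = (116 + ((44 - 36) + 26))² = (116 + (8 + 26))² = (116 + 34)² = 150² = 22500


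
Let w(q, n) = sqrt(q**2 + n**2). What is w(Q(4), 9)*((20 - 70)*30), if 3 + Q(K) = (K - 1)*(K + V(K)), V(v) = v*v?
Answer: -4500*sqrt(370) ≈ -86559.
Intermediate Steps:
V(v) = v**2
Q(K) = -3 + (-1 + K)*(K + K**2) (Q(K) = -3 + (K - 1)*(K + K**2) = -3 + (-1 + K)*(K + K**2))
w(q, n) = sqrt(n**2 + q**2)
w(Q(4), 9)*((20 - 70)*30) = sqrt(9**2 + (-3 + 4**3 - 1*4)**2)*((20 - 70)*30) = sqrt(81 + (-3 + 64 - 4)**2)*(-50*30) = sqrt(81 + 57**2)*(-1500) = sqrt(81 + 3249)*(-1500) = sqrt(3330)*(-1500) = (3*sqrt(370))*(-1500) = -4500*sqrt(370)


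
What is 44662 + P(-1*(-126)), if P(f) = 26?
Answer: 44688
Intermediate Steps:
44662 + P(-1*(-126)) = 44662 + 26 = 44688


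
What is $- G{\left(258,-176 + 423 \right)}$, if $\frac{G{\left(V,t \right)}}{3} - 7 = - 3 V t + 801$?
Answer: $571110$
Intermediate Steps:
$G{\left(V,t \right)} = 2424 - 9 V t$ ($G{\left(V,t \right)} = 21 + 3 \left(- 3 V t + 801\right) = 21 + 3 \left(801 - 3 V t\right) = 21 - \left(-2403 + 9 V t\right) = 2424 - 9 V t$)
$- G{\left(258,-176 + 423 \right)} = - (2424 - 2322 \left(-176 + 423\right)) = - (2424 - 2322 \cdot 247) = - (2424 - 573534) = \left(-1\right) \left(-571110\right) = 571110$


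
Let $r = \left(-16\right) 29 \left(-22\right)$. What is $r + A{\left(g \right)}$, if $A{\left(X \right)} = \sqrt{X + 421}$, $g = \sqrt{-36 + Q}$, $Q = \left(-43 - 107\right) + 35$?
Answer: $10208 + \sqrt{421 + i \sqrt{151}} \approx 10229.0 + 0.29941 i$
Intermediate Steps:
$Q = -115$ ($Q = -150 + 35 = -115$)
$g = i \sqrt{151}$ ($g = \sqrt{-36 - 115} = \sqrt{-151} = i \sqrt{151} \approx 12.288 i$)
$A{\left(X \right)} = \sqrt{421 + X}$
$r = 10208$ ($r = \left(-464\right) \left(-22\right) = 10208$)
$r + A{\left(g \right)} = 10208 + \sqrt{421 + i \sqrt{151}}$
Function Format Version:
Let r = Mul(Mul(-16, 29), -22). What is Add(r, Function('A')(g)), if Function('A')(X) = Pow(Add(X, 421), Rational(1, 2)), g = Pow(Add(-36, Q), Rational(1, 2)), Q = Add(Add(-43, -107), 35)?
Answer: Add(10208, Pow(Add(421, Mul(I, Pow(151, Rational(1, 2)))), Rational(1, 2))) ≈ Add(10229., Mul(0.29941, I))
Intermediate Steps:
Q = -115 (Q = Add(-150, 35) = -115)
g = Mul(I, Pow(151, Rational(1, 2))) (g = Pow(Add(-36, -115), Rational(1, 2)) = Pow(-151, Rational(1, 2)) = Mul(I, Pow(151, Rational(1, 2))) ≈ Mul(12.288, I))
Function('A')(X) = Pow(Add(421, X), Rational(1, 2))
r = 10208 (r = Mul(-464, -22) = 10208)
Add(r, Function('A')(g)) = Add(10208, Pow(Add(421, Mul(I, Pow(151, Rational(1, 2)))), Rational(1, 2)))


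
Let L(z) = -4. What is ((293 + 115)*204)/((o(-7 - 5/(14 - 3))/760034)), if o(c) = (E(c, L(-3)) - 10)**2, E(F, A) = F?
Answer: 13288814473/64 ≈ 2.0764e+8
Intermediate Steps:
o(c) = (-10 + c)**2 (o(c) = (c - 10)**2 = (-10 + c)**2)
((293 + 115)*204)/((o(-7 - 5/(14 - 3))/760034)) = ((293 + 115)*204)/(((-10 + (-7 - 5/(14 - 3)))**2/760034)) = (408*204)/(((-10 + (-7 - 5/11))**2*(1/760034))) = 83232/(((-10 + (-7 + (1/11)*(-5)))**2*(1/760034))) = 83232/(((-10 + (-7 - 5/11))**2*(1/760034))) = 83232/(((-10 - 82/11)**2*(1/760034))) = 83232/(((-192/11)**2*(1/760034))) = 83232/(((36864/121)*(1/760034))) = 83232/(18432/45982057) = 83232*(45982057/18432) = 13288814473/64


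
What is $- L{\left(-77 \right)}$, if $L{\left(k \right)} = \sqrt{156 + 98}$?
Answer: $- \sqrt{254} \approx -15.937$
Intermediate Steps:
$L{\left(k \right)} = \sqrt{254}$
$- L{\left(-77 \right)} = - \sqrt{254}$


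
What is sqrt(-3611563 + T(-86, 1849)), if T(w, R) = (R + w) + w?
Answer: I*sqrt(3609886) ≈ 1900.0*I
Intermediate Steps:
T(w, R) = R + 2*w
sqrt(-3611563 + T(-86, 1849)) = sqrt(-3611563 + (1849 + 2*(-86))) = sqrt(-3611563 + (1849 - 172)) = sqrt(-3611563 + 1677) = sqrt(-3609886) = I*sqrt(3609886)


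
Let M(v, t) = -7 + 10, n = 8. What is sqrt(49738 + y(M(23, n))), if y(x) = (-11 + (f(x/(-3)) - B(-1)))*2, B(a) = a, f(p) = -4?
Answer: sqrt(49710) ≈ 222.96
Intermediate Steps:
M(v, t) = 3
y(x) = -28 (y(x) = (-11 + (-4 - 1*(-1)))*2 = (-11 + (-4 + 1))*2 = (-11 - 3)*2 = -14*2 = -28)
sqrt(49738 + y(M(23, n))) = sqrt(49738 - 28) = sqrt(49710)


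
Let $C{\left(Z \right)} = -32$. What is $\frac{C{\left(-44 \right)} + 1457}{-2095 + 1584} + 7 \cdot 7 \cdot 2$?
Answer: $\frac{48653}{511} \approx 95.211$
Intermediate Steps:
$\frac{C{\left(-44 \right)} + 1457}{-2095 + 1584} + 7 \cdot 7 \cdot 2 = \frac{-32 + 1457}{-2095 + 1584} + 7 \cdot 7 \cdot 2 = \frac{1425}{-511} + 49 \cdot 2 = 1425 \left(- \frac{1}{511}\right) + 98 = - \frac{1425}{511} + 98 = \frac{48653}{511}$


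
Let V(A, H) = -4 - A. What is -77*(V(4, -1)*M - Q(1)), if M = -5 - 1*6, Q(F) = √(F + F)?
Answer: -6776 + 77*√2 ≈ -6667.1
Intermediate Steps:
Q(F) = √2*√F (Q(F) = √(2*F) = √2*√F)
M = -11 (M = -5 - 6 = -11)
-77*(V(4, -1)*M - Q(1)) = -77*((-4 - 1*4)*(-11) - √2*√1) = -77*((-4 - 4)*(-11) - √2) = -77*(-8*(-11) - √2) = -77*(88 - √2) = -6776 + 77*√2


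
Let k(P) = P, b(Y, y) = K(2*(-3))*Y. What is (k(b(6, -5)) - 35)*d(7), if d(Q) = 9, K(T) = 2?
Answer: -207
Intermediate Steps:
b(Y, y) = 2*Y
(k(b(6, -5)) - 35)*d(7) = (2*6 - 35)*9 = (12 - 35)*9 = -23*9 = -207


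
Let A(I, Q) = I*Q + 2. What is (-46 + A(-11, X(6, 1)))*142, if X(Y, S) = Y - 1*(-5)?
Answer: -23430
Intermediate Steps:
X(Y, S) = 5 + Y (X(Y, S) = Y + 5 = 5 + Y)
A(I, Q) = 2 + I*Q
(-46 + A(-11, X(6, 1)))*142 = (-46 + (2 - 11*(5 + 6)))*142 = (-46 + (2 - 11*11))*142 = (-46 + (2 - 121))*142 = (-46 - 119)*142 = -165*142 = -23430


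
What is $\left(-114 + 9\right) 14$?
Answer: $-1470$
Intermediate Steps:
$\left(-114 + 9\right) 14 = \left(-105\right) 14 = -1470$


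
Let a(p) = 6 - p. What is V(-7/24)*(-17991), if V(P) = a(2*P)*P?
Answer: 1105447/32 ≈ 34545.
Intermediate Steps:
V(P) = P*(6 - 2*P) (V(P) = (6 - 2*P)*P = P*(6 - 2*P))
V(-7/24)*(-17991) = (2*(-7/24)*(3 - (-7)/24))*(-17991) = (2*(-7*1/24)*(3 - (-7)/24))*(-17991) = (2*(-7/24)*(3 - 1*(-7/24)))*(-17991) = (2*(-7/24)*(3 + 7/24))*(-17991) = (2*(-7/24)*(79/24))*(-17991) = -553/288*(-17991) = 1105447/32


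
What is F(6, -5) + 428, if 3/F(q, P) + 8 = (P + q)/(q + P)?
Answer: 2993/7 ≈ 427.57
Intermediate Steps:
F(q, P) = -3/7 (F(q, P) = 3/(-8 + (P + q)/(q + P)) = 3/(-8 + (P + q)/(P + q)) = 3/(-8 + 1) = 3/(-7) = 3*(-1/7) = -3/7)
F(6, -5) + 428 = -3/7 + 428 = 2993/7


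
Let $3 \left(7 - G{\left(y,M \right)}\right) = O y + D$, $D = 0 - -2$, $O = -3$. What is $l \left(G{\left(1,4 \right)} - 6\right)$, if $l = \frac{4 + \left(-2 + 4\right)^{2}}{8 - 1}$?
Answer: $\frac{32}{21} \approx 1.5238$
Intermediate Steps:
$D = 2$ ($D = 0 + 2 = 2$)
$G{\left(y,M \right)} = \frac{19}{3} + y$ ($G{\left(y,M \right)} = 7 - \frac{- 3 y + 2}{3} = 7 - \frac{2 - 3 y}{3} = 7 + \left(- \frac{2}{3} + y\right) = \frac{19}{3} + y$)
$l = \frac{8}{7}$ ($l = \frac{4 + 2^{2}}{7} = \left(4 + 4\right) \frac{1}{7} = 8 \cdot \frac{1}{7} = \frac{8}{7} \approx 1.1429$)
$l \left(G{\left(1,4 \right)} - 6\right) = \frac{8 \left(\left(\frac{19}{3} + 1\right) - 6\right)}{7} = \frac{8 \left(\frac{22}{3} - 6\right)}{7} = \frac{8}{7} \cdot \frac{4}{3} = \frac{32}{21}$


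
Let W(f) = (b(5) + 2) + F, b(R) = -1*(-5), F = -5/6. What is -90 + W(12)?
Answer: -503/6 ≈ -83.833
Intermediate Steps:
F = -⅚ (F = -5*⅙ = -⅚ ≈ -0.83333)
b(R) = 5
W(f) = 37/6 (W(f) = (5 + 2) - ⅚ = 7 - ⅚ = 37/6)
-90 + W(12) = -90 + 37/6 = -503/6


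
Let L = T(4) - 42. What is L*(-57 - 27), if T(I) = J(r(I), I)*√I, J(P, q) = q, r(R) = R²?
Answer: 2856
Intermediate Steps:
T(I) = I^(3/2) (T(I) = I*√I = I^(3/2))
L = -34 (L = 4^(3/2) - 42 = 8 - 42 = -34)
L*(-57 - 27) = -34*(-57 - 27) = -34*(-84) = 2856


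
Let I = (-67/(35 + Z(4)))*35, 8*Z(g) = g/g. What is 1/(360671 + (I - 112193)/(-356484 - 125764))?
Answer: 135511688/48875167567641 ≈ 2.7726e-6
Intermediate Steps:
Z(g) = ⅛ (Z(g) = (g/g)/8 = (⅛)*1 = ⅛)
I = -18760/281 (I = (-67/(35 + ⅛))*35 = (-67/(281/8))*35 = ((8/281)*(-67))*35 = -536/281*35 = -18760/281 ≈ -66.762)
1/(360671 + (I - 112193)/(-356484 - 125764)) = 1/(360671 + (-18760/281 - 112193)/(-356484 - 125764)) = 1/(360671 - 31544993/281/(-482248)) = 1/(360671 - 31544993/281*(-1/482248)) = 1/(360671 + 31544993/135511688) = 1/(48875167567641/135511688) = 135511688/48875167567641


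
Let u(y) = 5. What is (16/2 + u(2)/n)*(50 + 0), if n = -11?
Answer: 4150/11 ≈ 377.27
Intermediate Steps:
(16/2 + u(2)/n)*(50 + 0) = (16/2 + 5/(-11))*(50 + 0) = (16*(½) + 5*(-1/11))*50 = (8 - 5/11)*50 = (83/11)*50 = 4150/11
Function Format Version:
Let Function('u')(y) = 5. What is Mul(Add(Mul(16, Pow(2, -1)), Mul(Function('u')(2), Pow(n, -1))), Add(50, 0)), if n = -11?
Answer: Rational(4150, 11) ≈ 377.27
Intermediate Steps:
Mul(Add(Mul(16, Pow(2, -1)), Mul(Function('u')(2), Pow(n, -1))), Add(50, 0)) = Mul(Add(Mul(16, Pow(2, -1)), Mul(5, Pow(-11, -1))), Add(50, 0)) = Mul(Add(Mul(16, Rational(1, 2)), Mul(5, Rational(-1, 11))), 50) = Mul(Add(8, Rational(-5, 11)), 50) = Mul(Rational(83, 11), 50) = Rational(4150, 11)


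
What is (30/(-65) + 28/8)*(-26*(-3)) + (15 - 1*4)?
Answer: 248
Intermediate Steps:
(30/(-65) + 28/8)*(-26*(-3)) + (15 - 1*4) = (30*(-1/65) + 28*(⅛))*78 + (15 - 4) = (-6/13 + 7/2)*78 + 11 = (79/26)*78 + 11 = 237 + 11 = 248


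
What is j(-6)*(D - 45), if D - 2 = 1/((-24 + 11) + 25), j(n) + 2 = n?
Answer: 1030/3 ≈ 343.33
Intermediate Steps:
j(n) = -2 + n
D = 25/12 (D = 2 + 1/((-24 + 11) + 25) = 2 + 1/(-13 + 25) = 2 + 1/12 = 25/12 ≈ 2.0833)
j(-6)*(D - 45) = (-2 - 6)*(25/12 - 45) = -8*(-515/12) = 1030/3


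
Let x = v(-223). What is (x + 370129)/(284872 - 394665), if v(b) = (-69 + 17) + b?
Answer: -369854/109793 ≈ -3.3686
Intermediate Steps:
v(b) = -52 + b
x = -275 (x = -52 - 223 = -275)
(x + 370129)/(284872 - 394665) = (-275 + 370129)/(284872 - 394665) = 369854/(-109793) = 369854*(-1/109793) = -369854/109793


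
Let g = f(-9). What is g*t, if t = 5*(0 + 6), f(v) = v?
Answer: -270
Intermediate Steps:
g = -9
t = 30 (t = 5*6 = 30)
g*t = -9*30 = -270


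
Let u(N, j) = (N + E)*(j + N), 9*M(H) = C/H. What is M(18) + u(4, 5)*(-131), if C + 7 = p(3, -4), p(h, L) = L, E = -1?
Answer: -573005/162 ≈ -3537.1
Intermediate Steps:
C = -11 (C = -7 - 4 = -11)
M(H) = -11/(9*H) (M(H) = (-11/H)/9 = -11/(9*H))
u(N, j) = (-1 + N)*(N + j) (u(N, j) = (N - 1)*(j + N) = (-1 + N)*(N + j))
M(18) + u(4, 5)*(-131) = -11/9/18 + (4² - 1*4 - 1*5 + 4*5)*(-131) = -11/9*1/18 + (16 - 4 - 5 + 20)*(-131) = -11/162 + 27*(-131) = -11/162 - 3537 = -573005/162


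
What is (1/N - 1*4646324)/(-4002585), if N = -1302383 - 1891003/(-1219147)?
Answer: 2459135798813029233/2118427397936610110 ≈ 1.1608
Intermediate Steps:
N = -1587794436298/1219147 (N = -1302383 - 1891003*(-1)/1219147 = -1302383 - 1*(-1891003/1219147) = -1302383 + 1891003/1219147 = -1587794436298/1219147 ≈ -1.3024e+6)
(1/N - 1*4646324)/(-4002585) = (1/(-1587794436298/1219147) - 1*4646324)/(-4002585) = (-1219147/1587794436298 - 4646324)*(-1/4002585) = -7377407396439087699/1587794436298*(-1/4002585) = 2459135798813029233/2118427397936610110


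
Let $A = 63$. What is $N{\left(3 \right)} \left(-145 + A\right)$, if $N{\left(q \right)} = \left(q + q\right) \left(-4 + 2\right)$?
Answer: $984$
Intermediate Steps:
$N{\left(q \right)} = - 4 q$ ($N{\left(q \right)} = 2 q \left(-2\right) = - 4 q$)
$N{\left(3 \right)} \left(-145 + A\right) = \left(-4\right) 3 \left(-145 + 63\right) = \left(-12\right) \left(-82\right) = 984$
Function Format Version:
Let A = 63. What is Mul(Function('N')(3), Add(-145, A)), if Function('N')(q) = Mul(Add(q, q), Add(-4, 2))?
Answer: 984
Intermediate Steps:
Function('N')(q) = Mul(-4, q) (Function('N')(q) = Mul(Mul(2, q), -2) = Mul(-4, q))
Mul(Function('N')(3), Add(-145, A)) = Mul(Mul(-4, 3), Add(-145, 63)) = Mul(-12, -82) = 984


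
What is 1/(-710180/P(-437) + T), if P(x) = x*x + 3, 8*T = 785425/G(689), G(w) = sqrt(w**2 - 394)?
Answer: 51464287856713536/281036803452714554285 + 1718681348098392*sqrt(52703)/56207360690542910857 ≈ 0.0072028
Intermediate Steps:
G(w) = sqrt(-394 + w**2)
T = 785425*sqrt(52703)/1264872 (T = (785425/(sqrt(-394 + 689**2)))/8 = (785425/(sqrt(-394 + 474721)))/8 = (785425/(sqrt(474327)))/8 = (785425/((3*sqrt(52703))))/8 = (785425*(sqrt(52703)/158109))/8 = (785425*sqrt(52703)/158109)/8 = 785425*sqrt(52703)/1264872 ≈ 142.55)
P(x) = 3 + x**2 (P(x) = x**2 + 3 = 3 + x**2)
1/(-710180/P(-437) + T) = 1/(-710180/(3 + (-437)**2) + 785425*sqrt(52703)/1264872) = 1/(-710180/(3 + 190969) + 785425*sqrt(52703)/1264872) = 1/(-710180/190972 + 785425*sqrt(52703)/1264872) = 1/(-710180*1/190972 + 785425*sqrt(52703)/1264872) = 1/(-177545/47743 + 785425*sqrt(52703)/1264872)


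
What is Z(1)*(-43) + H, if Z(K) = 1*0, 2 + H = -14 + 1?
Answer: -15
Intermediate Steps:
H = -15 (H = -2 + (-14 + 1) = -2 - 13 = -15)
Z(K) = 0
Z(1)*(-43) + H = 0*(-43) - 15 = 0 - 15 = -15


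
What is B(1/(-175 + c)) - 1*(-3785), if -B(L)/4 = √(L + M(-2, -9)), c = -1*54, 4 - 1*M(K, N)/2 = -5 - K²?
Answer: 3785 - 4*√1363237/229 ≈ 3764.6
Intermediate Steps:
M(K, N) = 18 + 2*K² (M(K, N) = 8 - 2*(-5 - K²) = 8 + (10 + 2*K²) = 18 + 2*K²)
c = -54
B(L) = -4*√(26 + L) (B(L) = -4*√(L + (18 + 2*(-2)²)) = -4*√(L + (18 + 2*4)) = -4*√(L + (18 + 8)) = -4*√(L + 26) = -4*√(26 + L))
B(1/(-175 + c)) - 1*(-3785) = -4*√(26 + 1/(-175 - 54)) - 1*(-3785) = -4*√(26 + 1/(-229)) + 3785 = -4*√(26 - 1/229) + 3785 = -4*√1363237/229 + 3785 = 3785 - 4*√1363237/229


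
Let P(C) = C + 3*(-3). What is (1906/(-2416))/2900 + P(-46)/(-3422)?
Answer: 3265773/206688800 ≈ 0.015800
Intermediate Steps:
P(C) = -9 + C (P(C) = C - 9 = -9 + C)
(1906/(-2416))/2900 + P(-46)/(-3422) = (1906/(-2416))/2900 + (-9 - 46)/(-3422) = (1906*(-1/2416))*(1/2900) - 55*(-1/3422) = -953/1208*1/2900 + 55/3422 = -953/3503200 + 55/3422 = 3265773/206688800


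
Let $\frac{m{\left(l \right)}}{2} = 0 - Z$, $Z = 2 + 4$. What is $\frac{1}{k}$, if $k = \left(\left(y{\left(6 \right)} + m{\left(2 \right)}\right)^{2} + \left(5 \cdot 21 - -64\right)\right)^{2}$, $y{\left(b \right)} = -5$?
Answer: $\frac{1}{209764} \approx 4.7673 \cdot 10^{-6}$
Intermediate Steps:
$Z = 6$
$m{\left(l \right)} = -12$ ($m{\left(l \right)} = 2 \left(0 - 6\right) = 2 \left(-6\right) = -12$)
$k = 209764$ ($k = \left(\left(-5 - 12\right)^{2} + \left(5 \cdot 21 - -64\right)\right)^{2} = \left(\left(-17\right)^{2} + \left(105 + 64\right)\right)^{2} = \left(289 + 169\right)^{2} = 458^{2} = 209764$)
$\frac{1}{k} = \frac{1}{209764}$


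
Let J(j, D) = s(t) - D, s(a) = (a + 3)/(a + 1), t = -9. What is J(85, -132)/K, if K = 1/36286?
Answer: 9633933/2 ≈ 4.8170e+6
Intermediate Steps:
s(a) = (3 + a)/(1 + a)
K = 1/36286 ≈ 2.7559e-5
J(j, D) = ¾ - D (J(j, D) = (3 - 9)/(1 - 9) - D = -6/(-8) - D = -⅛*(-6) - D = ¾ - D)
J(85, -132)/K = (¾ - 1*(-132))/(1/36286) = (¾ + 132)*36286 = (531/4)*36286 = 9633933/2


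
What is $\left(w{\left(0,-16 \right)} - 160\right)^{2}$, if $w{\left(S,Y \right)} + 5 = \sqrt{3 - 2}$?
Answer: $26896$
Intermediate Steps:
$w{\left(S,Y \right)} = -4$ ($w{\left(S,Y \right)} = -5 + \sqrt{3 - 2} = -5 + \sqrt{1} = -5 + 1 = -4$)
$\left(w{\left(0,-16 \right)} - 160\right)^{2} = \left(-4 - 160\right)^{2} = \left(-164\right)^{2} = 26896$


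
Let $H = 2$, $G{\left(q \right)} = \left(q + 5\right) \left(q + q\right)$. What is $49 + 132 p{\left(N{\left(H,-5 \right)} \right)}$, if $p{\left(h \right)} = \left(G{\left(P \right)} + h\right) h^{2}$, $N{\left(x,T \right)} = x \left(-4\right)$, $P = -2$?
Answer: $-168911$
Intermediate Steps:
$G{\left(q \right)} = 2 q \left(5 + q\right)$ ($G{\left(q \right)} = \left(5 + q\right) 2 q = 2 q \left(5 + q\right)$)
$N{\left(x,T \right)} = - 4 x$
$p{\left(h \right)} = h^{2} \left(-12 + h\right)$ ($p{\left(h \right)} = \left(2 \left(-2\right) \left(5 - 2\right) + h\right) h^{2} = \left(2 \left(-2\right) 3 + h\right) h^{2} = \left(-12 + h\right) h^{2} = h^{2} \left(-12 + h\right)$)
$49 + 132 p{\left(N{\left(H,-5 \right)} \right)} = 49 + 132 \left(\left(-4\right) 2\right)^{2} \left(-12 - 8\right) = 49 + 132 \left(-8\right)^{2} \left(-12 - 8\right) = 49 + 132 \cdot 64 \left(-20\right) = 49 + 132 \left(-1280\right) = 49 - 168960 = -168911$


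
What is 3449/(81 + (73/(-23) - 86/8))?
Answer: 317308/6171 ≈ 51.419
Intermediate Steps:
3449/(81 + (73/(-23) - 86/8)) = 3449/(81 + (73*(-1/23) - 86*⅛)) = 3449/(81 + (-73/23 - 43/4)) = 3449/(81 - 1281/92) = 3449/(6171/92) = 3449*(92/6171) = 317308/6171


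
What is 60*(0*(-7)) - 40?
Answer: -40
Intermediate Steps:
60*(0*(-7)) - 40 = 60*0 - 40 = 0 - 40 = -40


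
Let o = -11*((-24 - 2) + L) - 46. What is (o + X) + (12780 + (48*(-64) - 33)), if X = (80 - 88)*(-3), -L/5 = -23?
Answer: 8674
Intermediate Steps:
L = 115 (L = -5*(-23) = 115)
X = 24 (X = -8*(-3) = 24)
o = -1025 (o = -11*((-24 - 2) + 115) - 46 = -11*(-26 + 115) - 46 = -11*89 - 46 = -979 - 46 = -1025)
(o + X) + (12780 + (48*(-64) - 33)) = (-1025 + 24) + (12780 + (48*(-64) - 33)) = -1001 + (12780 + (-3072 - 33)) = -1001 + (12780 - 3105) = -1001 + 9675 = 8674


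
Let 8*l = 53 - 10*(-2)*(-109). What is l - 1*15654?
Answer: -127359/8 ≈ -15920.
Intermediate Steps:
l = -2127/8 (l = (53 - 10*(-2)*(-109))/8 = (53 + 20*(-109))/8 = (53 - 2180)/8 = (1/8)*(-2127) = -2127/8 ≈ -265.88)
l - 1*15654 = -2127/8 - 1*15654 = -2127/8 - 15654 = -127359/8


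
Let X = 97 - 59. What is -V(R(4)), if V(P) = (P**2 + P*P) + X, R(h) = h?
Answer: -70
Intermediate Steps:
X = 38
V(P) = 38 + 2*P**2 (V(P) = (P**2 + P*P) + 38 = (P**2 + P**2) + 38 = 2*P**2 + 38 = 38 + 2*P**2)
-V(R(4)) = -(38 + 2*4**2) = -(38 + 2*16) = -(38 + 32) = -1*70 = -70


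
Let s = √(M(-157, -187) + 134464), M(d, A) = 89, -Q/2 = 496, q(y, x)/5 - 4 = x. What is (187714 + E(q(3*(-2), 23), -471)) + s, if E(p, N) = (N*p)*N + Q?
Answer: 30135257 + √134553 ≈ 3.0136e+7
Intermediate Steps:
q(y, x) = 20 + 5*x
Q = -992 (Q = -2*496 = -992)
E(p, N) = -992 + p*N² (E(p, N) = (N*p)*N - 992 = p*N² - 992 = -992 + p*N²)
s = √134553 (s = √(89 + 134464) = √134553 ≈ 366.81)
(187714 + E(q(3*(-2), 23), -471)) + s = (187714 + (-992 + (20 + 5*23)*(-471)²)) + √134553 = (187714 + (-992 + (20 + 115)*221841)) + √134553 = (187714 + (-992 + 135*221841)) + √134553 = (187714 + (-992 + 29948535)) + √134553 = (187714 + 29947543) + √134553 = 30135257 + √134553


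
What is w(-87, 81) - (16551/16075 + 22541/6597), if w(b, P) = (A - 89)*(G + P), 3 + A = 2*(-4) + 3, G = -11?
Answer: -720529135772/106046775 ≈ -6794.4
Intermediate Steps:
A = -8 (A = -3 + (2*(-4) + 3) = -3 + (-8 + 3) = -3 - 5 = -8)
w(b, P) = 1067 - 97*P (w(b, P) = (-8 - 89)*(-11 + P) = -97*(-11 + P) = 1067 - 97*P)
w(-87, 81) - (16551/16075 + 22541/6597) = (1067 - 97*81) - (16551/16075 + 22541/6597) = (1067 - 7857) - (16551*(1/16075) + 22541*(1/6597)) = -6790 - (16551/16075 + 22541/6597) = -6790 - 1*471533522/106046775 = -6790 - 471533522/106046775 = -720529135772/106046775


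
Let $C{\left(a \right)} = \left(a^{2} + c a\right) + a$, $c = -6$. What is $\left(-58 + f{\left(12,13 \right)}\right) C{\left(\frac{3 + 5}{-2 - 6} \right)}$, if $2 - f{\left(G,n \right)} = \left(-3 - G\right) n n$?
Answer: $14874$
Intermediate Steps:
$f{\left(G,n \right)} = 2 - n^{2} \left(-3 - G\right)$ ($f{\left(G,n \right)} = 2 - \left(-3 - G\right) n n = 2 - n \left(-3 - G\right) n = 2 - n^{2} \left(-3 - G\right)$)
$C{\left(a \right)} = a^{2} - 5 a$ ($C{\left(a \right)} = \left(a^{2} - 6 a\right) + a = a^{2} - 5 a$)
$\left(-58 + f{\left(12,13 \right)}\right) C{\left(\frac{3 + 5}{-2 - 6} \right)} = \left(-58 + \left(2 + 3 \cdot 13^{2} + 12 \cdot 13^{2}\right)\right) \frac{3 + 5}{-2 - 6} \left(-5 + \frac{3 + 5}{-2 - 6}\right) = \left(-58 + \left(2 + 3 \cdot 169 + 12 \cdot 169\right)\right) \frac{8}{-8} \left(-5 + \frac{8}{-8}\right) = \left(-58 + \left(2 + 507 + 2028\right)\right) 8 \left(- \frac{1}{8}\right) \left(-5 + 8 \left(- \frac{1}{8}\right)\right) = \left(-58 + 2537\right) \left(- (-5 - 1)\right) = 2479 \left(\left(-1\right) \left(-6\right)\right) = 2479 \cdot 6 = 14874$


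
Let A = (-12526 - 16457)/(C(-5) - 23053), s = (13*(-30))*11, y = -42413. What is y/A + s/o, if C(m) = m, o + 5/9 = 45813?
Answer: -67204221879213/1991673116 ≈ -33743.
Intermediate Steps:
o = 412312/9 (o = -5/9 + 45813 = 412312/9 ≈ 45812.)
s = -4290 (s = -390*11 = -4290)
A = 9661/7686 (A = (-12526 - 16457)/(-5 - 23053) = -28983/(-23058) = -28983*(-1/23058) = 9661/7686 ≈ 1.2570)
y/A + s/o = -42413/9661/7686 - 4290/412312/9 = -42413*7686/9661 - 4290*9/412312 = -325986318/9661 - 19305/206156 = -67204221879213/1991673116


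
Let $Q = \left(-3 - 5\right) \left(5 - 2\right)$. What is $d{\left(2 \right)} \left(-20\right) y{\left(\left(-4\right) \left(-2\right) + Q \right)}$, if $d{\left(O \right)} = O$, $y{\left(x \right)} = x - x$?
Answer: $0$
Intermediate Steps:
$Q = -24$ ($Q = \left(-8\right) 3 = -24$)
$y{\left(x \right)} = 0$
$d{\left(2 \right)} \left(-20\right) y{\left(\left(-4\right) \left(-2\right) + Q \right)} = 2 \left(-20\right) 0 = \left(-40\right) 0 = 0$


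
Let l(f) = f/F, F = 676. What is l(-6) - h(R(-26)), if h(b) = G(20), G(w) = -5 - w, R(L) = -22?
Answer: 8447/338 ≈ 24.991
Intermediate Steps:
l(f) = f/676
h(b) = -25 (h(b) = -5 - 1*20 = -5 - 20 = -25)
l(-6) - h(R(-26)) = (1/676)*(-6) - 1*(-25) = -3/338 + 25 = 8447/338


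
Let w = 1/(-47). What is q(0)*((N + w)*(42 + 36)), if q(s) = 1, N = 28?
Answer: 102570/47 ≈ 2182.3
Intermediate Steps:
w = -1/47 ≈ -0.021277
q(0)*((N + w)*(42 + 36)) = 1*((28 - 1/47)*(42 + 36)) = 1*((1315/47)*78) = 1*(102570/47) = 102570/47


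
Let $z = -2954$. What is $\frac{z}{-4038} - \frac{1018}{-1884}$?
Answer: $\frac{806335}{633966} \approx 1.2719$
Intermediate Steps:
$\frac{z}{-4038} - \frac{1018}{-1884} = - \frac{2954}{-4038} - \frac{1018}{-1884} = \left(-2954\right) \left(- \frac{1}{4038}\right) - - \frac{509}{942} = \frac{1477}{2019} + \frac{509}{942} = \frac{806335}{633966}$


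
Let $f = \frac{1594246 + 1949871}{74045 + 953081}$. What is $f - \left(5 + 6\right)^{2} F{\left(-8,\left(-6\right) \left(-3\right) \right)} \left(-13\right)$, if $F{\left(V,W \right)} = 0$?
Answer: $\frac{3544117}{1027126} \approx 3.4505$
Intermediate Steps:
$f = \frac{3544117}{1027126} \approx 3.4505$
$f - \left(5 + 6\right)^{2} F{\left(-8,\left(-6\right) \left(-3\right) \right)} \left(-13\right) = \frac{3544117}{1027126} - \left(5 + 6\right)^{2} \cdot 0 \left(-13\right) = \frac{3544117}{1027126} - 11^{2} \cdot 0 \left(-13\right) = \frac{3544117}{1027126} - 121 \cdot 0 \left(-13\right) = \frac{3544117}{1027126} - 0 \left(-13\right) = \frac{3544117}{1027126} - 0 = \frac{3544117}{1027126} + 0 = \frac{3544117}{1027126}$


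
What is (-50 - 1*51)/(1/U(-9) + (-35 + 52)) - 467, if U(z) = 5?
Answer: -40667/86 ≈ -472.87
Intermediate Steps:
(-50 - 1*51)/(1/U(-9) + (-35 + 52)) - 467 = (-50 - 1*51)/(1/5 + (-35 + 52)) - 467 = (-50 - 51)/(⅕ + 17) - 467 = -101/86/5 - 467 = -101*5/86 - 467 = -505/86 - 467 = -40667/86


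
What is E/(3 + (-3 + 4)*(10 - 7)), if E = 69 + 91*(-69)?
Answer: -1035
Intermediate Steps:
E = -6210 (E = 69 - 6279 = -6210)
E/(3 + (-3 + 4)*(10 - 7)) = -6210/(3 + (-3 + 4)*(10 - 7)) = -6210/(3 + 1*3) = -6210/(3 + 3) = -6210/6 = -6210*⅙ = -1035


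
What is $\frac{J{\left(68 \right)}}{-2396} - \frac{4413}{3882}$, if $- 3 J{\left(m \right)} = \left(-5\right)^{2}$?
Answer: $- \frac{5270599}{4650636} \approx -1.1333$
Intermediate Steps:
$J{\left(m \right)} = - \frac{25}{3}$ ($J{\left(m \right)} = - \frac{\left(-5\right)^{2}}{3} = \left(- \frac{1}{3}\right) 25 = - \frac{25}{3}$)
$\frac{J{\left(68 \right)}}{-2396} - \frac{4413}{3882} = - \frac{25}{3 \left(-2396\right)} - \frac{4413}{3882} = \left(- \frac{25}{3}\right) \left(- \frac{1}{2396}\right) - \frac{1471}{1294} = \frac{25}{7188} - \frac{1471}{1294} = - \frac{5270599}{4650636}$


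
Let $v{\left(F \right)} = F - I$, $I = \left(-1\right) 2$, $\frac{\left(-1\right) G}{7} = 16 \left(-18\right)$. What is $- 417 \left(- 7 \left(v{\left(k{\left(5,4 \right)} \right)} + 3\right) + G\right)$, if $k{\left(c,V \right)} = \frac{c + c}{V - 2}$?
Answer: $-811482$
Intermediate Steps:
$G = 2016$ ($G = - 7 \cdot 16 \left(-18\right) = \left(-7\right) \left(-288\right) = 2016$)
$I = -2$
$k{\left(c,V \right)} = \frac{2 c}{-2 + V}$
$v{\left(F \right)} = 2 + F$ ($v{\left(F \right)} = F - -2 = F + 2 = 2 + F$)
$- 417 \left(- 7 \left(v{\left(k{\left(5,4 \right)} \right)} + 3\right) + G\right) = - 417 \left(- 7 \left(\left(2 + 2 \cdot 5 \frac{1}{-2 + 4}\right) + 3\right) + 2016\right) = - 417 \left(- 7 \left(\left(2 + 2 \cdot 5 \cdot \frac{1}{2}\right) + 3\right) + 2016\right) = - 417 \left(- 7 \left(\left(2 + 5\right) + 3\right) + 2016\right) = - 417 \left(- 7 \left(7 + 3\right) + 2016\right) = - 417 \left(\left(-7\right) 10 + 2016\right) = - 417 \left(-70 + 2016\right) = \left(-417\right) 1946 = -811482$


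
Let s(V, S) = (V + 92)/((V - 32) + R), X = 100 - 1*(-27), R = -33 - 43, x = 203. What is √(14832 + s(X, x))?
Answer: √5358513/19 ≈ 121.83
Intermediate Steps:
R = -76
X = 127 (X = 100 + 27 = 127)
s(V, S) = (92 + V)/(-108 + V) (s(V, S) = (V + 92)/((V - 32) - 76) = (92 + V)/((-32 + V) - 76) = (92 + V)/(-108 + V))
√(14832 + s(X, x)) = √(14832 + (92 + 127)/(-108 + 127)) = √(14832 + 219/19) = √(282027/19) = √5358513/19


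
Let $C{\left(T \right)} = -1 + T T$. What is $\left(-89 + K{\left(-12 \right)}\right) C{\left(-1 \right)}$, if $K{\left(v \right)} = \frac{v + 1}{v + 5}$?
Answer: $0$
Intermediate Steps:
$C{\left(T \right)} = -1 + T^{2}$
$K{\left(v \right)} = \frac{1 + v}{5 + v}$
$\left(-89 + K{\left(-12 \right)}\right) C{\left(-1 \right)} = \left(-89 + \frac{1 - 12}{5 - 12}\right) \left(-1 + \left(-1\right)^{2}\right) = \left(-89 + \frac{1}{-7} \left(-11\right)\right) \left(-1 + 1\right) = \left(-89 - - \frac{11}{7}\right) 0 = \left(-89 + \frac{11}{7}\right) 0 = \left(- \frac{612}{7}\right) 0 = 0$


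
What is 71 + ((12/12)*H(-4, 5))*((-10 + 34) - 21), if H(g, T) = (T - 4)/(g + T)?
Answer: 74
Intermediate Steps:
H(g, T) = (-4 + T)/(T + g)
71 + ((12/12)*H(-4, 5))*((-10 + 34) - 21) = 71 + ((12/12)*((-4 + 5)/(5 - 4)))*((-10 + 34) - 21) = 71 + ((12*(1/12))*(1/1))*(24 - 21) = 71 + (1*(1*1))*3 = 71 + (1*1)*3 = 71 + 1*3 = 71 + 3 = 74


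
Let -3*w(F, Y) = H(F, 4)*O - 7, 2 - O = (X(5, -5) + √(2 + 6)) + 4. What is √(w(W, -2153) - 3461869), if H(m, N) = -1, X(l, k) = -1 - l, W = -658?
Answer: √(-31156788 - 6*√2)/3 ≈ 1860.6*I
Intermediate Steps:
O = 4 - 2*√2 (O = 2 - (((-1 - 1*5) + √(2 + 6)) + 4) = 2 - (((-1 - 5) + √8) + 4) = 2 - ((-6 + 2*√2) + 4) = 2 - (-2 + 2*√2) = 2 + (2 - 2*√2) = 4 - 2*√2 ≈ 1.1716)
w(F, Y) = 11/3 - 2*√2/3 (w(F, Y) = -(-(4 - 2*√2) - 7)/3 = -((-4 + 2*√2) - 7)/3 = -(-11 + 2*√2)/3 = 11/3 - 2*√2/3)
√(w(W, -2153) - 3461869) = √((11/3 - 2*√2/3) - 3461869) = √(-10385596/3 - 2*√2/3)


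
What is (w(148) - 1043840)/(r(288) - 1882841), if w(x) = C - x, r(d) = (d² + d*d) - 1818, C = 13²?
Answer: 1043819/1718771 ≈ 0.60731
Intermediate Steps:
C = 169
r(d) = -1818 + 2*d² (r(d) = (d² + d²) - 1818 = 2*d² - 1818 = -1818 + 2*d²)
w(x) = 169 - x
(w(148) - 1043840)/(r(288) - 1882841) = ((169 - 1*148) - 1043840)/((-1818 + 2*288²) - 1882841) = ((169 - 148) - 1043840)/((-1818 + 2*82944) - 1882841) = (21 - 1043840)/((-1818 + 165888) - 1882841) = -1043819/(164070 - 1882841) = -1043819/(-1718771) = -1043819*(-1/1718771) = 1043819/1718771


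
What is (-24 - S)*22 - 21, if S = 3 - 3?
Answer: -549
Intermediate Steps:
S = 0
(-24 - S)*22 - 21 = (-24 - 1*0)*22 - 21 = (-24 + 0)*22 - 21 = -24*22 - 21 = -528 - 21 = -549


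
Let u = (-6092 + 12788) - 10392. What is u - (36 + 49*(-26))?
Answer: -2458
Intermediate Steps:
u = -3696 (u = 6696 - 10392 = -3696)
u - (36 + 49*(-26)) = -3696 - (36 + 49*(-26)) = -3696 - (36 - 1274) = -3696 - 1*(-1238) = -3696 + 1238 = -2458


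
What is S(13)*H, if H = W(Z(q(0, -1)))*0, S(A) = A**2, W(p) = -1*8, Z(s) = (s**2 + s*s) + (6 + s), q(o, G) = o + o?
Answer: 0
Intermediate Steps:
q(o, G) = 2*o
Z(s) = 6 + s + 2*s**2 (Z(s) = (s**2 + s**2) + (6 + s) = 2*s**2 + (6 + s) = 6 + s + 2*s**2)
W(p) = -8
H = 0 (H = -8*0 = 0)
S(13)*H = 13**2*0 = 169*0 = 0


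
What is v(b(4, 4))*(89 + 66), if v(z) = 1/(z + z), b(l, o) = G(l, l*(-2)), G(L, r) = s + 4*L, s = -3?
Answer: 155/26 ≈ 5.9615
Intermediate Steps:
G(L, r) = -3 + 4*L
b(l, o) = -3 + 4*l
v(z) = 1/(2*z)
v(b(4, 4))*(89 + 66) = (1/(2*(-3 + 4*4)))*(89 + 66) = (1/(2*(-3 + 16)))*155 = ((½)/13)*155 = ((½)*(1/13))*155 = (1/26)*155 = 155/26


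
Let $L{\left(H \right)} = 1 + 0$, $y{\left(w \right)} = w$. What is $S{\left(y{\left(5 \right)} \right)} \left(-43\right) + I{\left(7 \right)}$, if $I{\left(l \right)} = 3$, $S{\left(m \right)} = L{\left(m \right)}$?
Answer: $-40$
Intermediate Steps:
$L{\left(H \right)} = 1$
$S{\left(m \right)} = 1$
$S{\left(y{\left(5 \right)} \right)} \left(-43\right) + I{\left(7 \right)} = 1 \left(-43\right) + 3 = -43 + 3 = -40$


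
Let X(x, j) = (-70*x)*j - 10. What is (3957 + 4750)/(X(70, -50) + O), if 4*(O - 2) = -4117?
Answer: 34828/975851 ≈ 0.035690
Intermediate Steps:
O = -4109/4 (O = 2 + (¼)*(-4117) = 2 - 4117/4 = -4109/4 ≈ -1027.3)
X(x, j) = -10 - 70*j*x (X(x, j) = -70*j*x - 10 = -10 - 70*j*x)
(3957 + 4750)/(X(70, -50) + O) = (3957 + 4750)/((-10 - 70*(-50)*70) - 4109/4) = 8707/((-10 + 245000) - 4109/4) = 8707/(244990 - 4109/4) = 8707/(975851/4) = 8707*(4/975851) = 34828/975851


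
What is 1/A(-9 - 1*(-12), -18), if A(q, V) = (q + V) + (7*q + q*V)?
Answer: -1/48 ≈ -0.020833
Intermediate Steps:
A(q, V) = V + 8*q + V*q (A(q, V) = (V + q) + (7*q + V*q) = V + 8*q + V*q)
1/A(-9 - 1*(-12), -18) = 1/(-18 + 8*(-9 - 1*(-12)) - 18*(-9 - 1*(-12))) = 1/(-18 + 8*(-9 + 12) - 18*(-9 + 12)) = 1/(-18 + 8*3 - 18*3) = 1/(-18 + 24 - 54) = 1/(-48) = -1/48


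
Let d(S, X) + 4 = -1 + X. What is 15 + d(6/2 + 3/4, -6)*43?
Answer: -458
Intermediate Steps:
d(S, X) = -5 + X (d(S, X) = -4 + (-1 + X) = -5 + X)
15 + d(6/2 + 3/4, -6)*43 = 15 + (-5 - 6)*43 = 15 - 11*43 = 15 - 473 = -458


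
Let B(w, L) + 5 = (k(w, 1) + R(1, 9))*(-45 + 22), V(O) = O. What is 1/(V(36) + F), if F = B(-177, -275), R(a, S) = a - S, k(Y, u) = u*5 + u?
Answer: 1/77 ≈ 0.012987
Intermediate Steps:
k(Y, u) = 6*u (k(Y, u) = 5*u + u = 6*u)
B(w, L) = 41 (B(w, L) = -5 + (6*1 + (1 - 1*9))*(-45 + 22) = -5 + (6 + (1 - 9))*(-23) = -5 + (6 - 8)*(-23) = -5 - 2*(-23) = -5 + 46 = 41)
F = 41
1/(V(36) + F) = 1/(36 + 41) = 1/77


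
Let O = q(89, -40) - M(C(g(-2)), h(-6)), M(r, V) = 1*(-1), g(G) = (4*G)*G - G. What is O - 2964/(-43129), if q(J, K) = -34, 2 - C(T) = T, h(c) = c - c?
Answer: -1420293/43129 ≈ -32.931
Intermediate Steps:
g(G) = -G + 4*G² (g(G) = 4*G² - G = -G + 4*G²)
h(c) = 0
C(T) = 2 - T
M(r, V) = -1
O = -33 (O = -34 - 1*(-1) = -34 + 1 = -33)
O - 2964/(-43129) = -33 - 2964/(-43129) = -33 - 2964*(-1)/43129 = -33 - 1*(-2964/43129) = -33 + 2964/43129 = -1420293/43129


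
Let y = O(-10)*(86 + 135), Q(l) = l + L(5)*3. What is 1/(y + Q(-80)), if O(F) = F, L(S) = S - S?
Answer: -1/2290 ≈ -0.00043668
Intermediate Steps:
L(S) = 0
Q(l) = l (Q(l) = l + 0*3 = l + 0 = l)
y = -2210 (y = -10*(86 + 135) = -10*221 = -2210)
1/(y + Q(-80)) = 1/(-2210 - 80) = 1/(-2290) = -1/2290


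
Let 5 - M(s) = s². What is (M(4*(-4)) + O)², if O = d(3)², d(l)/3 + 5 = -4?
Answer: 228484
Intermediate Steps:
d(l) = -27 (d(l) = -15 + 3*(-4) = -15 - 12 = -27)
M(s) = 5 - s²
O = 729 (O = (-27)² = 729)
(M(4*(-4)) + O)² = ((5 - (4*(-4))²) + 729)² = ((5 - 1*(-16)²) + 729)² = ((5 - 1*256) + 729)² = ((5 - 256) + 729)² = (-251 + 729)² = 478² = 228484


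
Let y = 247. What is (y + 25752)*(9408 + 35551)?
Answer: 1168889041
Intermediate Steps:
(y + 25752)*(9408 + 35551) = (247 + 25752)*(9408 + 35551) = 25999*44959 = 1168889041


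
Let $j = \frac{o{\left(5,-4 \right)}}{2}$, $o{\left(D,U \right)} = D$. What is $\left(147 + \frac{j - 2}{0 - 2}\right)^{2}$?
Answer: $\frac{344569}{16} \approx 21536.0$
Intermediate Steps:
$j = \frac{5}{2} \approx 2.5$
$\left(147 + \frac{j - 2}{0 - 2}\right)^{2} = \left(147 + \frac{\frac{5}{2} - 2}{0 - 2}\right)^{2} = \left(147 + \frac{1}{-2} \cdot \frac{1}{2}\right)^{2} = \left(147 - \frac{1}{4}\right)^{2} = \left(\frac{587}{4}\right)^{2} = \frac{344569}{16}$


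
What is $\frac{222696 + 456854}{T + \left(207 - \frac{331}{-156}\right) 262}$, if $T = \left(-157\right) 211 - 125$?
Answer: $\frac{53004900}{1679957} \approx 31.551$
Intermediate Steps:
$T = -33252$ ($T = -33127 - 125 = -33252$)
$\frac{222696 + 456854}{T + \left(207 - \frac{331}{-156}\right) 262} = \frac{222696 + 456854}{-33252 + \left(207 - \frac{331}{-156}\right) 262} = \frac{679550}{-33252 + \left(207 - - \frac{331}{156}\right) 262} = \frac{679550}{-33252 + \left(207 + \frac{331}{156}\right) 262} = \frac{679550}{-33252 + \frac{32623}{156} \cdot 262} = \frac{679550}{-33252 + \frac{4273613}{78}} = \frac{679550}{\frac{1679957}{78}} = 679550 \cdot \frac{78}{1679957} = \frac{53004900}{1679957}$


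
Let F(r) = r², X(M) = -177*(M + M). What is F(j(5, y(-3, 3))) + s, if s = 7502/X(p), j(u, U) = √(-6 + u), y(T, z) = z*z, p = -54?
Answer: -5807/9558 ≈ -0.60755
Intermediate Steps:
y(T, z) = z²
X(M) = -354*M
s = 3751/9558 (s = 7502/((-354*(-54))) = 7502/19116 = 7502*(1/19116) = 3751/9558 ≈ 0.39245)
F(j(5, y(-3, 3))) + s = (√(-6 + 5))² + 3751/9558 = (√(-1))² + 3751/9558 = I² + 3751/9558 = -1 + 3751/9558 = -5807/9558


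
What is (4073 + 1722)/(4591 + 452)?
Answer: 5795/5043 ≈ 1.1491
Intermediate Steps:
(4073 + 1722)/(4591 + 452) = 5795/5043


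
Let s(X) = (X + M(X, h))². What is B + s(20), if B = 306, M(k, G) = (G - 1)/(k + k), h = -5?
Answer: 280009/400 ≈ 700.02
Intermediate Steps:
M(k, G) = (-1 + G)/(2*k) (M(k, G) = (-1 + G)/((2*k)) = (-1 + G)*(1/(2*k)) = (-1 + G)/(2*k))
s(X) = (X - 3/X)² (s(X) = (X + (-1 - 5)/(2*X))² = (X + (½)*(-6)/X)² = (X - 3/X)²)
B + s(20) = 306 + (-3 + 20²)²/20² = 306 + (-3 + 400)²/400 = 306 + (1/400)*397² = 306 + (1/400)*157609 = 306 + 157609/400 = 280009/400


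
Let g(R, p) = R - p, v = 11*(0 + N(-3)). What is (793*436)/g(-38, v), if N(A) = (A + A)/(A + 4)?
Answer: 86437/7 ≈ 12348.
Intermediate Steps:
N(A) = 2*A/(4 + A) (N(A) = (2*A)/(4 + A) = 2*A/(4 + A))
v = -66 (v = 11*(0 + 2*(-3)/(4 - 3)) = 11*(0 + 2*(-3)/1) = 11*(0 + 2*(-3)*1) = 11*(0 - 6) = 11*(-6) = -66)
(793*436)/g(-38, v) = (793*436)/(-38 - 1*(-66)) = 345748/(-38 + 66) = 345748/28 = 345748*(1/28) = 86437/7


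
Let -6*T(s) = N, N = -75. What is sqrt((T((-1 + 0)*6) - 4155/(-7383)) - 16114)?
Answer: I*sqrt(390062657586)/4922 ≈ 126.89*I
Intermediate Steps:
T(s) = 25/2 (T(s) = -1/6*(-75) = 25/2)
sqrt((T((-1 + 0)*6) - 4155/(-7383)) - 16114) = sqrt((25/2 - 4155/(-7383)) - 16114) = sqrt((25/2 - 4155*(-1/7383)) - 16114) = sqrt((25/2 + 1385/2461) - 16114) = sqrt(64295/4922 - 16114) = sqrt(-79248813/4922) = I*sqrt(390062657586)/4922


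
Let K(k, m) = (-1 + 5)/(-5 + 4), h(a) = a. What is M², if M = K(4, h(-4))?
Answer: 16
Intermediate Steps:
K(k, m) = -4 (K(k, m) = 4/(-1) = 4*(-1) = -4)
M = -4
M² = (-4)² = 16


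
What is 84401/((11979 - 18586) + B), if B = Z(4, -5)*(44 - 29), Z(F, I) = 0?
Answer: -84401/6607 ≈ -12.774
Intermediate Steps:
B = 0 (B = 0*(44 - 29) = 0*15 = 0)
84401/((11979 - 18586) + B) = 84401/((11979 - 18586) + 0) = 84401/(-6607 + 0) = 84401/(-6607) = 84401*(-1/6607) = -84401/6607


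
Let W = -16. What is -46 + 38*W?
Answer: -654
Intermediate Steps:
-46 + 38*W = -46 + 38*(-16) = -46 - 608 = -654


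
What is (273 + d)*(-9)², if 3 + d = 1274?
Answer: 125064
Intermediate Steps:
d = 1271 (d = -3 + 1274 = 1271)
(273 + d)*(-9)² = (273 + 1271)*(-9)² = 1544*81 = 125064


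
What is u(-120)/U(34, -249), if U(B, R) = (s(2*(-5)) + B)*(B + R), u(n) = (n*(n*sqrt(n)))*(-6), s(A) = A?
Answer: 1440*I*sqrt(30)/43 ≈ 183.42*I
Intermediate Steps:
u(n) = -6*n**(5/2) (u(n) = (n*n**(3/2))*(-6) = n**(5/2)*(-6) = -6*n**(5/2))
U(B, R) = (-10 + B)*(B + R) (U(B, R) = (2*(-5) + B)*(B + R) = (-10 + B)*(B + R))
u(-120)/U(34, -249) = (-172800*I*sqrt(30))/(34**2 - 10*34 - 10*(-249) + 34*(-249)) = (-172800*I*sqrt(30))/(1156 - 340 + 2490 - 8466) = -172800*I*sqrt(30)/(-5160) = -172800*I*sqrt(30)*(-1/5160) = 1440*I*sqrt(30)/43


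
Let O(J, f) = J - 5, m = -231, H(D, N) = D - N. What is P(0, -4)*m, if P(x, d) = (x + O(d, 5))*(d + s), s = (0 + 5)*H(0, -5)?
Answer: 43659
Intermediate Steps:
s = 25 (s = (0 + 5)*(0 - 1*(-5)) = 5*(0 + 5) = 5*5 = 25)
O(J, f) = -5 + J
P(x, d) = (25 + d)*(-5 + d + x) (P(x, d) = (x + (-5 + d))*(d + 25) = (-5 + d + x)*(25 + d) = (25 + d)*(-5 + d + x))
P(0, -4)*m = (-125 + (-4)**2 + 20*(-4) + 25*0 - 4*0)*(-231) = (-125 + 16 - 80 + 0 + 0)*(-231) = -189*(-231) = 43659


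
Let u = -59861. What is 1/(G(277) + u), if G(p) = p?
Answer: -1/59584 ≈ -1.6783e-5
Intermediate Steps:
1/(G(277) + u) = 1/(277 - 59861) = 1/(-59584) = -1/59584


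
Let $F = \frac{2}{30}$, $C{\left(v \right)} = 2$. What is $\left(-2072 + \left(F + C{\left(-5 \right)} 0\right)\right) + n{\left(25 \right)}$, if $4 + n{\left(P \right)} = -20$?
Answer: $- \frac{31439}{15} \approx -2095.9$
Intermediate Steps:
$n{\left(P \right)} = -24$ ($n{\left(P \right)} = -4 - 20 = -24$)
$F = \frac{1}{15}$ ($F = 2 \cdot \frac{1}{30} = \frac{1}{15} \approx 0.066667$)
$\left(-2072 + \left(F + C{\left(-5 \right)} 0\right)\right) + n{\left(25 \right)} = \left(-2072 + \left(\frac{1}{15} + 2 \cdot 0\right)\right) - 24 = \left(-2072 + \left(\frac{1}{15} + 0\right)\right) - 24 = \left(-2072 + \frac{1}{15}\right) - 24 = - \frac{31079}{15} - 24 = - \frac{31439}{15}$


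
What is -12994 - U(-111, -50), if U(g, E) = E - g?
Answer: -13055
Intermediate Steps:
-12994 - U(-111, -50) = -12994 - (-50 - 1*(-111)) = -12994 - (-50 + 111) = -12994 - 1*61 = -12994 - 61 = -13055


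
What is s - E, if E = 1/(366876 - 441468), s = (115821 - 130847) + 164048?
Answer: 11115849025/74592 ≈ 1.4902e+5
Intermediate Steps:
s = 149022 (s = -15026 + 164048 = 149022)
E = -1/74592 (E = 1/(-74592) = -1/74592 ≈ -1.3406e-5)
s - E = 149022 - 1*(-1/74592) = 149022 + 1/74592 = 11115849025/74592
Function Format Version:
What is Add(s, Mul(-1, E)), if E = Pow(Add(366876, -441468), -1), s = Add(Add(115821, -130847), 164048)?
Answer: Rational(11115849025, 74592) ≈ 1.4902e+5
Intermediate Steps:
s = 149022 (s = Add(-15026, 164048) = 149022)
E = Rational(-1, 74592) (E = Pow(-74592, -1) = Rational(-1, 74592) ≈ -1.3406e-5)
Add(s, Mul(-1, E)) = Add(149022, Mul(-1, Rational(-1, 74592))) = Add(149022, Rational(1, 74592)) = Rational(11115849025, 74592)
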